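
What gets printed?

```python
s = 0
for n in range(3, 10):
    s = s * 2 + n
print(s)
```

n=3: s = 0*2+3 = 3
n=4: s = 3*2+4 = 10
n=5: s = 10*2+5 = 25
n=6: s = 25*2+6 = 56
n=7: s = 56*2+7 = 119
n=8: s = 119*2+8 = 246
n=9: s = 246*2+9 = 501

501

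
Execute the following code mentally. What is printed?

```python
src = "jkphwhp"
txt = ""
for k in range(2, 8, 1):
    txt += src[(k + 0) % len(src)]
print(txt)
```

k=2: add src[2]='p' → 'p'
k=3: add src[3]='h' → 'ph'
k=4: add src[4]='w' → 'phw'
k=5: add src[5]='h' → 'phwh'
k=6: add src[6]='p' → 'phwhp'
k=7: add src[0]='j' → 'phwhpj'

phwhpj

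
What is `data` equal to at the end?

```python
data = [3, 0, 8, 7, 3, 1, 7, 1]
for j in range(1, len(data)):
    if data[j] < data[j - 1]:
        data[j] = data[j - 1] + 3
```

[3, 6, 8, 11, 14, 17, 20, 23]

j=1: 0<3, data[1] = 3+3 = 6 → [3, 6, 8, 7, 3, 1, 7, 1]
j=2: 8>=6, unchanged → [3, 6, 8, 7, 3, 1, 7, 1]
j=3: 7<8, data[3] = 8+3 = 11 → [3, 6, 8, 11, 3, 1, 7, 1]
j=4: 3<11, data[4] = 11+3 = 14 → [3, 6, 8, 11, 14, 1, 7, 1]
j=5: 1<14, data[5] = 14+3 = 17 → [3, 6, 8, 11, 14, 17, 7, 1]
j=6: 7<17, data[6] = 17+3 = 20 → [3, 6, 8, 11, 14, 17, 20, 1]
j=7: 1<20, data[7] = 20+3 = 23 → [3, 6, 8, 11, 14, 17, 20, 23]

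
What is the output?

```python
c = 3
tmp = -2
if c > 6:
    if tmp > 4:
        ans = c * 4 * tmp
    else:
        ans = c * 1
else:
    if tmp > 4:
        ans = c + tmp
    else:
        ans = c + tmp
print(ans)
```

1

c=3, tmp=-2
c > 6 is False; tmp > 4 is False
→ ans = c + tmp = 1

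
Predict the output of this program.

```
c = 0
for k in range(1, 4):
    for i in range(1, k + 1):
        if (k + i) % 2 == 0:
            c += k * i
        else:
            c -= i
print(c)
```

k=1,i=1: even sum, c = 0+1 = 1
k=2,i=1: odd sum, c = 1-1 = 0
k=2,i=2: even sum, c = 0+4 = 4
k=3,i=1: even sum, c = 4+3 = 7
k=3,i=2: odd sum, c = 7-2 = 5
k=3,i=3: even sum, c = 5+9 = 14

14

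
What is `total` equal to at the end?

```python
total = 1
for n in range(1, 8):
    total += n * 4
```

n=1: total = 1+1*4 = 5
n=2: total = 5+2*4 = 13
n=3: total = 13+3*4 = 25
n=4: total = 25+4*4 = 41
n=5: total = 41+5*4 = 61
n=6: total = 61+6*4 = 85
n=7: total = 85+7*4 = 113

113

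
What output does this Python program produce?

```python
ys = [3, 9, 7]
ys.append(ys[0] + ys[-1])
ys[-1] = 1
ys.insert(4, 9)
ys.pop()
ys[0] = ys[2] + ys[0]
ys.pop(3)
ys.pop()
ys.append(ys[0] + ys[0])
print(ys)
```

append ys[0]+ys[-1] = 3+7 = 10 → [3, 9, 7, 10]
ys[-1] = 1 → [3, 9, 7, 1]
insert 9 at 4 → [3, 9, 7, 1, 9]
pop() removes 9 → [3, 9, 7, 1]
ys[0] = ys[2]+ys[0] = 7+3 = 10 → [10, 9, 7, 1]
pop(3) removes 1 → [10, 9, 7]
pop() removes 7 → [10, 9]
append ys[0]+ys[0] = 10+10 = 20 → [10, 9, 20]

[10, 9, 20]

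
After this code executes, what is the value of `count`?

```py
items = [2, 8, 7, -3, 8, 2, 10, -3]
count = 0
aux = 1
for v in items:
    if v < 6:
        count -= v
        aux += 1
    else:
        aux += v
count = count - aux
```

-36

v=2: <6, count = 0-2 = -2; aux=2
v=8: not <6; aux=10
v=7: not <6; aux=17
v=-3: <6, count = (-2)-(-3) = 1; aux=18
v=8: not <6; aux=26
v=2: <6, count = 1-2 = -1; aux=27
v=10: not <6; aux=37
v=-3: <6, count = (-1)-(-3) = 2; aux=38
count-aux = 2-38 = -36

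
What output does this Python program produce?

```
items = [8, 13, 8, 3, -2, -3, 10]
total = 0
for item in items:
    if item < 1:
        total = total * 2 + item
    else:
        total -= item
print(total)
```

-145

item=8: not <1, total = 0-8 = -8
item=13: not <1, total = (-8)-13 = -21
item=8: not <1, total = (-21)-8 = -29
item=3: not <1, total = (-29)-3 = -32
item=-2: <1, total = (-32)*2+(-2) = -66
item=-3: <1, total = (-66)*2+(-3) = -135
item=10: not <1, total = (-135)-10 = -145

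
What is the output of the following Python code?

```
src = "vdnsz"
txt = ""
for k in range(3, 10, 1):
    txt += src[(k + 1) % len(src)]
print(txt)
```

k=3: add src[4]='z' → 'z'
k=4: add src[0]='v' → 'zv'
k=5: add src[1]='d' → 'zvd'
k=6: add src[2]='n' → 'zvdn'
k=7: add src[3]='s' → 'zvdns'
k=8: add src[4]='z' → 'zvdnsz'
k=9: add src[0]='v' → 'zvdnszv'

zvdnszv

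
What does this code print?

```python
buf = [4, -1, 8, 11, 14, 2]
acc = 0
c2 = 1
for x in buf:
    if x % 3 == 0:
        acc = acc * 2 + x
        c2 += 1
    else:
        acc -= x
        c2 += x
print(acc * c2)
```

x=4: not %3==0, acc = 0-4 = -4; c2=5
x=-1: not %3==0, acc = (-4)-(-1) = -3; c2=4
x=8: not %3==0, acc = (-3)-8 = -11; c2=12
x=11: not %3==0, acc = (-11)-11 = -22; c2=23
x=14: not %3==0, acc = (-22)-14 = -36; c2=37
x=2: not %3==0, acc = (-36)-2 = -38; c2=39
acc*c2 = (-38)*39 = -1482

-1482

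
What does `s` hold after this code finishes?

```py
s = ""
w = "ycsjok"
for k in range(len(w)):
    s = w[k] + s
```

k=0: prepend 'y' → 'y'
k=1: prepend 'c' → 'cy'
k=2: prepend 's' → 'scy'
k=3: prepend 'j' → 'jscy'
k=4: prepend 'o' → 'ojscy'
k=5: prepend 'k' → 'kojscy'

'kojscy'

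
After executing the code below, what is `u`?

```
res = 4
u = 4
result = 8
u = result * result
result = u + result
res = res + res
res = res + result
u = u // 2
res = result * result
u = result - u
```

u = 8*8 = 64
result = 64+8 = 72
res = 4+4 = 8
res = 8+72 = 80
u = 64//2 = 32
res = 72*72 = 5184
u = 72-32 = 40

40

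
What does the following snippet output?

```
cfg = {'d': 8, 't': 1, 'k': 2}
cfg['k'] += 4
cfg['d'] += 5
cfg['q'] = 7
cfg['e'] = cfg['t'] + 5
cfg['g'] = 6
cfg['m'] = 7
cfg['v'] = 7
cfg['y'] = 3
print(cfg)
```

cfg['k'] = 2+4 = 6 → {'d': 8, 't': 1, 'k': 6}
cfg['d'] = 8+5 = 13 → {'d': 13, 't': 1, 'k': 6}
cfg['q'] = 7 → {'d': 13, 't': 1, 'k': 6, 'q': 7}
cfg['e'] = cfg['t']+5 = 6 → {'d': 13, 't': 1, 'k': 6, 'q': 7, 'e': 6}
cfg['g'] = 6 → {'d': 13, 't': 1, 'k': 6, 'q': 7, 'e': 6, 'g': 6}
cfg['m'] = 7 → {'d': 13, 't': 1, 'k': 6, 'q': 7, 'e': 6, 'g': 6, 'm': 7}
cfg['v'] = 7 → {'d': 13, 't': 1, 'k': 6, 'q': 7, 'e': 6, 'g': 6, 'm': 7, 'v': 7}
cfg['y'] = 3 → {'d': 13, 't': 1, 'k': 6, 'q': 7, 'e': 6, 'g': 6, 'm': 7, 'v': 7, 'y': 3}

{'d': 13, 't': 1, 'k': 6, 'q': 7, 'e': 6, 'g': 6, 'm': 7, 'v': 7, 'y': 3}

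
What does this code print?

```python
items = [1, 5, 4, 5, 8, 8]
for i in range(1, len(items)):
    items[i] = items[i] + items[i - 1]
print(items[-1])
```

i=1: items[1] = 5+1 = 6 → [1, 6, 4, 5, 8, 8]
i=2: items[2] = 4+6 = 10 → [1, 6, 10, 5, 8, 8]
i=3: items[3] = 5+10 = 15 → [1, 6, 10, 15, 8, 8]
i=4: items[4] = 8+15 = 23 → [1, 6, 10, 15, 23, 8]
i=5: items[5] = 8+23 = 31 → [1, 6, 10, 15, 23, 31]

31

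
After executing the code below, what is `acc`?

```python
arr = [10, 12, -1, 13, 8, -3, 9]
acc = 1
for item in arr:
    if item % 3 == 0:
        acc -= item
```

-17

item=10: not %3==0
item=12: %3==0, acc = 1-12 = -11
item=-1: not %3==0
item=13: not %3==0
item=8: not %3==0
item=-3: %3==0, acc = (-11)-(-3) = -8
item=9: %3==0, acc = (-8)-9 = -17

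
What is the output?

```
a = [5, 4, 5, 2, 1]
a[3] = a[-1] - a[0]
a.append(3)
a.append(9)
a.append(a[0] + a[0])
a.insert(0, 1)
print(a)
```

a[3] = a[-1]-a[0] = 1-5 = -4 → [5, 4, 5, -4, 1]
append 3 → [5, 4, 5, -4, 1, 3]
append 9 → [5, 4, 5, -4, 1, 3, 9]
append a[0]+a[0] = 5+5 = 10 → [5, 4, 5, -4, 1, 3, 9, 10]
insert 1 at 0 → [1, 5, 4, 5, -4, 1, 3, 9, 10]

[1, 5, 4, 5, -4, 1, 3, 9, 10]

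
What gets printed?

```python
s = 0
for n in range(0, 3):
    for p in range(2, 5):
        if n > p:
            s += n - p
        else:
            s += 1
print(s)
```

9

n=0,p=2: not 0>2, s = 0+1 = 1
n=0,p=3: not 0>3, s = 1+1 = 2
n=0,p=4: not 0>4, s = 2+1 = 3
n=1,p=2: not 1>2, s = 3+1 = 4
n=1,p=3: not 1>3, s = 4+1 = 5
n=1,p=4: not 1>4, s = 5+1 = 6
n=2,p=2: not 2>2, s = 6+1 = 7
n=2,p=3: not 2>3, s = 7+1 = 8
n=2,p=4: not 2>4, s = 8+1 = 9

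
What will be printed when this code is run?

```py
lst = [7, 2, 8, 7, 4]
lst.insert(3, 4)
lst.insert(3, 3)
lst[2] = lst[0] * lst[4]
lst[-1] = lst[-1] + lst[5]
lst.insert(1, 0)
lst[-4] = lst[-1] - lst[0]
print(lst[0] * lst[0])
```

insert 4 at 3 → [7, 2, 8, 4, 7, 4]
insert 3 at 3 → [7, 2, 8, 3, 4, 7, 4]
lst[2] = lst[0]*lst[4] = 7*4 = 28 → [7, 2, 28, 3, 4, 7, 4]
lst[-1] = lst[-1]+lst[5] = 4+7 = 11 → [7, 2, 28, 3, 4, 7, 11]
insert 0 at 1 → [7, 0, 2, 28, 3, 4, 7, 11]
lst[-4] = lst[-1]-lst[0] = 11-7 = 4 → [7, 0, 2, 28, 4, 4, 7, 11]
lst[0]*lst[0] = 7*7 = 49

49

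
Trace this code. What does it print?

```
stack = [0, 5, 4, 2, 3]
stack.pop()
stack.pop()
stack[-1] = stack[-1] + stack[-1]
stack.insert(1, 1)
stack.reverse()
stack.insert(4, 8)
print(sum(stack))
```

22

pop() removes 3 → [0, 5, 4, 2]
pop() removes 2 → [0, 5, 4]
stack[-1] = stack[-1]+stack[-1] = 4+4 = 8 → [0, 5, 8]
insert 1 at 1 → [0, 1, 5, 8]
reverse → [8, 5, 1, 0]
insert 8 at 4 → [8, 5, 1, 0, 8]
sum = 22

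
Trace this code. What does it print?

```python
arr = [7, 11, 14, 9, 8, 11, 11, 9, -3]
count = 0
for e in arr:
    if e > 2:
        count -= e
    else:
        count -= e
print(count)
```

-77

e=7: >2, count = 0-7 = -7
e=11: >2, count = (-7)-11 = -18
e=14: >2, count = (-18)-14 = -32
e=9: >2, count = (-32)-9 = -41
e=8: >2, count = (-41)-8 = -49
e=11: >2, count = (-49)-11 = -60
e=11: >2, count = (-60)-11 = -71
e=9: >2, count = (-71)-9 = -80
e=-3: not >2, count = (-80)-(-3) = -77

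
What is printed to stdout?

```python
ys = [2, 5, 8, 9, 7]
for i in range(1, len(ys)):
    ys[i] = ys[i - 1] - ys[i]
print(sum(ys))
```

i=1: ys[1] = 2-5 = -3 → [2, -3, 8, 9, 7]
i=2: ys[2] = (-3)-8 = -11 → [2, -3, -11, 9, 7]
i=3: ys[3] = (-11)-9 = -20 → [2, -3, -11, -20, 7]
i=4: ys[4] = (-20)-7 = -27 → [2, -3, -11, -20, -27]
sum = -59

-59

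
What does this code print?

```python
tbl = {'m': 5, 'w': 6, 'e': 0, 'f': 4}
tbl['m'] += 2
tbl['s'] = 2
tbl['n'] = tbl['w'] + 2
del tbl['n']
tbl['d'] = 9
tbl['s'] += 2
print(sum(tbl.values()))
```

30

tbl['m'] = 5+2 = 7 → {'m': 7, 'w': 6, 'e': 0, 'f': 4}
tbl['s'] = 2 → {'m': 7, 'w': 6, 'e': 0, 'f': 4, 's': 2}
tbl['n'] = tbl['w']+2 = 8 → {'m': 7, 'w': 6, 'e': 0, 'f': 4, 's': 2, 'n': 8}
del 'n' → {'m': 7, 'w': 6, 'e': 0, 'f': 4, 's': 2}
tbl['d'] = 9 → {'m': 7, 'w': 6, 'e': 0, 'f': 4, 's': 2, 'd': 9}
tbl['s'] = 2+2 = 4 → {'m': 7, 'w': 6, 'e': 0, 'f': 4, 's': 4, 'd': 9}
sum of values = 30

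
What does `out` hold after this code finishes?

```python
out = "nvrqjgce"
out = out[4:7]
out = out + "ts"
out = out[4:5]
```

slice [4:7] → 'jgc'
+ 'ts' → 'jgcts'
slice [4:5] → 's'

's'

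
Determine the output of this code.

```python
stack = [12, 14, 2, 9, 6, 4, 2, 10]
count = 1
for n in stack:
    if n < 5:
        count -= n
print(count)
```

n=12: not <5
n=14: not <5
n=2: <5, count = 1-2 = -1
n=9: not <5
n=6: not <5
n=4: <5, count = (-1)-4 = -5
n=2: <5, count = (-5)-2 = -7
n=10: not <5

-7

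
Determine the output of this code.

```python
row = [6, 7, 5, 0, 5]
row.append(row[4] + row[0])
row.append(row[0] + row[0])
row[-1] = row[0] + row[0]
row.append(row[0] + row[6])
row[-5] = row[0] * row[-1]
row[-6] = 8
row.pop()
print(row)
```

append row[4]+row[0] = 5+6 = 11 → [6, 7, 5, 0, 5, 11]
append row[0]+row[0] = 6+6 = 12 → [6, 7, 5, 0, 5, 11, 12]
row[-1] = row[0]+row[0] = 6+6 = 12 → [6, 7, 5, 0, 5, 11, 12]
append row[0]+row[6] = 6+12 = 18 → [6, 7, 5, 0, 5, 11, 12, 18]
row[-5] = row[0]*row[-1] = 6*18 = 108 → [6, 7, 5, 108, 5, 11, 12, 18]
row[-6] = 8 → [6, 7, 8, 108, 5, 11, 12, 18]
pop() removes 18 → [6, 7, 8, 108, 5, 11, 12]

[6, 7, 8, 108, 5, 11, 12]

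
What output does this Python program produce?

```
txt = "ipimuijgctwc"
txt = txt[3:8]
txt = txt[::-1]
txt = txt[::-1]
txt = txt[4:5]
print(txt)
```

g

slice [3:8] → 'muijg'
reverse → 'gjium'
reverse → 'muijg'
slice [4:5] → 'g'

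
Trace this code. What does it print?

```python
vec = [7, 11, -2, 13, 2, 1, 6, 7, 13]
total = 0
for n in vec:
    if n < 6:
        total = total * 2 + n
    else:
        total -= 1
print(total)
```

n=7: not <6, total = 0-1 = -1
n=11: not <6, total = (-1)-1 = -2
n=-2: <6, total = (-2)*2+(-2) = -6
n=13: not <6, total = (-6)-1 = -7
n=2: <6, total = (-7)*2+2 = -12
n=1: <6, total = (-12)*2+1 = -23
n=6: not <6, total = (-23)-1 = -24
n=7: not <6, total = (-24)-1 = -25
n=13: not <6, total = (-25)-1 = -26

-26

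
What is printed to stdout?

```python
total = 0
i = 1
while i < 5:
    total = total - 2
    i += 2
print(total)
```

i=1: total = 0-2 = -2
i=3: total = (-2)-2 = -4

-4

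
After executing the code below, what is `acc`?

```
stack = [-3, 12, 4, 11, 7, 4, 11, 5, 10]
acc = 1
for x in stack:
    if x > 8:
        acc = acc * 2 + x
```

188

x=-3: not >8
x=12: >8, acc = 1*2+12 = 14
x=4: not >8
x=11: >8, acc = 14*2+11 = 39
x=7: not >8
x=4: not >8
x=11: >8, acc = 39*2+11 = 89
x=5: not >8
x=10: >8, acc = 89*2+10 = 188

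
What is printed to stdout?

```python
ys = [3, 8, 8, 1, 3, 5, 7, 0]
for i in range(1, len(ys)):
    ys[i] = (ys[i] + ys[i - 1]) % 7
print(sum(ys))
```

20

i=1: ys[1] = (8+3)%7 = 4 → [3, 4, 8, 1, 3, 5, 7, 0]
i=2: ys[2] = (8+4)%7 = 5 → [3, 4, 5, 1, 3, 5, 7, 0]
i=3: ys[3] = (1+5)%7 = 6 → [3, 4, 5, 6, 3, 5, 7, 0]
i=4: ys[4] = (3+6)%7 = 2 → [3, 4, 5, 6, 2, 5, 7, 0]
i=5: ys[5] = (5+2)%7 = 0 → [3, 4, 5, 6, 2, 0, 7, 0]
i=6: ys[6] = (7+0)%7 = 0 → [3, 4, 5, 6, 2, 0, 0, 0]
i=7: ys[7] = (0+0)%7 = 0 → [3, 4, 5, 6, 2, 0, 0, 0]
sum = 20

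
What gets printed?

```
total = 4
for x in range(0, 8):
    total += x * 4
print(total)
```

x=0: total = 4+0*4 = 4
x=1: total = 4+1*4 = 8
x=2: total = 8+2*4 = 16
x=3: total = 16+3*4 = 28
x=4: total = 28+4*4 = 44
x=5: total = 44+5*4 = 64
x=6: total = 64+6*4 = 88
x=7: total = 88+7*4 = 116

116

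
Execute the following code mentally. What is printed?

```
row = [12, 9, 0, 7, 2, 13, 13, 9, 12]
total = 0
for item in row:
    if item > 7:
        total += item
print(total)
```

item=12: >7, total = 0+12 = 12
item=9: >7, total = 12+9 = 21
item=0: not >7
item=7: not >7
item=2: not >7
item=13: >7, total = 21+13 = 34
item=13: >7, total = 34+13 = 47
item=9: >7, total = 47+9 = 56
item=12: >7, total = 56+12 = 68

68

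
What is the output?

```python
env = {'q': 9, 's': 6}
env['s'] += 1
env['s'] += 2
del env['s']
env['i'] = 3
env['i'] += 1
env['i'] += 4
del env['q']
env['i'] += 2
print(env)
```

{'i': 10}

env['s'] = 6+1 = 7 → {'q': 9, 's': 7}
env['s'] = 7+2 = 9 → {'q': 9, 's': 9}
del 's' → {'q': 9}
env['i'] = 3 → {'q': 9, 'i': 3}
env['i'] = 3+1 = 4 → {'q': 9, 'i': 4}
env['i'] = 4+4 = 8 → {'q': 9, 'i': 8}
del 'q' → {'i': 8}
env['i'] = 8+2 = 10 → {'i': 10}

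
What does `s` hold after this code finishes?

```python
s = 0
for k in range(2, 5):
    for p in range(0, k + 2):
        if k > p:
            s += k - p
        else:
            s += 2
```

k=2,p=0: 2>0, s = 0+2 = 2
k=2,p=1: 2>1, s = 2+1 = 3
k=2,p=2: not 2>2, s = 3+2 = 5
k=2,p=3: not 2>3, s = 5+2 = 7
k=3,p=0: 3>0, s = 7+3 = 10
k=3,p=1: 3>1, s = 10+2 = 12
k=3,p=2: 3>2, s = 12+1 = 13
k=3,p=3: not 3>3, s = 13+2 = 15
k=3,p=4: not 3>4, s = 15+2 = 17
k=4,p=0: 4>0, s = 17+4 = 21
k=4,p=1: 4>1, s = 21+3 = 24
k=4,p=2: 4>2, s = 24+2 = 26
k=4,p=3: 4>3, s = 26+1 = 27
k=4,p=4: not 4>4, s = 27+2 = 29
k=4,p=5: not 4>5, s = 29+2 = 31

31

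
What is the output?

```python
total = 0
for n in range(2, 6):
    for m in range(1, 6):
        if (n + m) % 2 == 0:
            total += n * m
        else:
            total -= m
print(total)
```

n=2,m=1: odd sum, total = 0-1 = -1
n=2,m=2: even sum, total = (-1)+4 = 3
n=2,m=3: odd sum, total = 3-3 = 0
n=2,m=4: even sum, total = 0+8 = 8
n=2,m=5: odd sum, total = 8-5 = 3
n=3,m=1: even sum, total = 3+3 = 6
n=3,m=2: odd sum, total = 6-2 = 4
n=3,m=3: even sum, total = 4+9 = 13
n=3,m=4: odd sum, total = 13-4 = 9
n=3,m=5: even sum, total = 9+15 = 24
n=4,m=1: odd sum, total = 24-1 = 23
n=4,m=2: even sum, total = 23+8 = 31
n=4,m=3: odd sum, total = 31-3 = 28
n=4,m=4: even sum, total = 28+16 = 44
n=4,m=5: odd sum, total = 44-5 = 39
n=5,m=1: even sum, total = 39+5 = 44
n=5,m=2: odd sum, total = 44-2 = 42
n=5,m=3: even sum, total = 42+15 = 57
n=5,m=4: odd sum, total = 57-4 = 53
n=5,m=5: even sum, total = 53+25 = 78

78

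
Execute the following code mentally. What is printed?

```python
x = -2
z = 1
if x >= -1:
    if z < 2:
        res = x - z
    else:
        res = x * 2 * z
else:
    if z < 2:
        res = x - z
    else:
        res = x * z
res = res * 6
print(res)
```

-18

x=-2, z=1
x >= -1 is False; z < 2 is True
→ res = x - z = -3
res = (-3)*6 = -18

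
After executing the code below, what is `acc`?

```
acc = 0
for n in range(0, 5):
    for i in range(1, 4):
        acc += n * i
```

n=0,i=1: acc = 0+0 = 0
n=0,i=2: acc = 0+0 = 0
n=0,i=3: acc = 0+0 = 0
n=1,i=1: acc = 0+1 = 1
n=1,i=2: acc = 1+2 = 3
n=1,i=3: acc = 3+3 = 6
n=2,i=1: acc = 6+2 = 8
n=2,i=2: acc = 8+4 = 12
n=2,i=3: acc = 12+6 = 18
n=3,i=1: acc = 18+3 = 21
n=3,i=2: acc = 21+6 = 27
n=3,i=3: acc = 27+9 = 36
n=4,i=1: acc = 36+4 = 40
n=4,i=2: acc = 40+8 = 48
n=4,i=3: acc = 48+12 = 60

60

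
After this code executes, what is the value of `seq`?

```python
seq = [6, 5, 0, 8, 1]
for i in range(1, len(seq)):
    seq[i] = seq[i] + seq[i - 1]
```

[6, 11, 11, 19, 20]

i=1: seq[1] = 5+6 = 11 → [6, 11, 0, 8, 1]
i=2: seq[2] = 0+11 = 11 → [6, 11, 11, 8, 1]
i=3: seq[3] = 8+11 = 19 → [6, 11, 11, 19, 1]
i=4: seq[4] = 1+19 = 20 → [6, 11, 11, 19, 20]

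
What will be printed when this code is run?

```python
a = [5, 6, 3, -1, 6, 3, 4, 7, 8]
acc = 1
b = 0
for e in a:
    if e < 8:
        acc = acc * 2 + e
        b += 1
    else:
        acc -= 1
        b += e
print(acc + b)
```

e=5: <8, acc = 1*2+5 = 7; b=1
e=6: <8, acc = 7*2+6 = 20; b=2
e=3: <8, acc = 20*2+3 = 43; b=3
e=-1: <8, acc = 43*2+(-1) = 85; b=4
e=6: <8, acc = 85*2+6 = 176; b=5
e=3: <8, acc = 176*2+3 = 355; b=6
e=4: <8, acc = 355*2+4 = 714; b=7
e=7: <8, acc = 714*2+7 = 1435; b=8
e=8: not <8, acc = 1435-1 = 1434; b=16
acc+b = 1434+16 = 1450

1450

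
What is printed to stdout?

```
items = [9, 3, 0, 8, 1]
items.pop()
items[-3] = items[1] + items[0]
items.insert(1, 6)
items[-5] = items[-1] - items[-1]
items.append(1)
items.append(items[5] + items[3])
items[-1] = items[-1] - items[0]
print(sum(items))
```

28

pop() removes 1 → [9, 3, 0, 8]
items[-3] = items[1]+items[0] = 3+9 = 12 → [9, 12, 0, 8]
insert 6 at 1 → [9, 6, 12, 0, 8]
items[-5] = items[-1]-items[-1] = 8-8 = 0 → [0, 6, 12, 0, 8]
append 1 → [0, 6, 12, 0, 8, 1]
append items[5]+items[3] = 1+0 = 1 → [0, 6, 12, 0, 8, 1, 1]
items[-1] = items[-1]-items[0] = 1-0 = 1 → [0, 6, 12, 0, 8, 1, 1]
sum = 28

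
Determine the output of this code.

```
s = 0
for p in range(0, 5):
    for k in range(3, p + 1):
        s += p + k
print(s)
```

p=3,k=3: s = 0+6 = 6
p=4,k=3: s = 6+7 = 13
p=4,k=4: s = 13+8 = 21

21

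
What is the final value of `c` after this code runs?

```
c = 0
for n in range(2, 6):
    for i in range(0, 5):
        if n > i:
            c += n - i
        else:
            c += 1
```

n=2,i=0: 2>0, c = 0+2 = 2
n=2,i=1: 2>1, c = 2+1 = 3
n=2,i=2: not 2>2, c = 3+1 = 4
n=2,i=3: not 2>3, c = 4+1 = 5
n=2,i=4: not 2>4, c = 5+1 = 6
n=3,i=0: 3>0, c = 6+3 = 9
n=3,i=1: 3>1, c = 9+2 = 11
n=3,i=2: 3>2, c = 11+1 = 12
n=3,i=3: not 3>3, c = 12+1 = 13
n=3,i=4: not 3>4, c = 13+1 = 14
n=4,i=0: 4>0, c = 14+4 = 18
n=4,i=1: 4>1, c = 18+3 = 21
n=4,i=2: 4>2, c = 21+2 = 23
n=4,i=3: 4>3, c = 23+1 = 24
n=4,i=4: not 4>4, c = 24+1 = 25
n=5,i=0: 5>0, c = 25+5 = 30
n=5,i=1: 5>1, c = 30+4 = 34
n=5,i=2: 5>2, c = 34+3 = 37
n=5,i=3: 5>3, c = 37+2 = 39
n=5,i=4: 5>4, c = 39+1 = 40

40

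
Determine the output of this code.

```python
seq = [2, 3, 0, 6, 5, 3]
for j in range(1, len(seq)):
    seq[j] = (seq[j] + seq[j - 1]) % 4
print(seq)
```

j=1: seq[1] = (3+2)%4 = 1 → [2, 1, 0, 6, 5, 3]
j=2: seq[2] = (0+1)%4 = 1 → [2, 1, 1, 6, 5, 3]
j=3: seq[3] = (6+1)%4 = 3 → [2, 1, 1, 3, 5, 3]
j=4: seq[4] = (5+3)%4 = 0 → [2, 1, 1, 3, 0, 3]
j=5: seq[5] = (3+0)%4 = 3 → [2, 1, 1, 3, 0, 3]

[2, 1, 1, 3, 0, 3]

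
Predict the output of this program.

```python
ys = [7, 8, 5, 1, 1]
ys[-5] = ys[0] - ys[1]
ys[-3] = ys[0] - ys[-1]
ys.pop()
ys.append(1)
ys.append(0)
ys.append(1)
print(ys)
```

[-1, 8, -2, 1, 1, 0, 1]

ys[-5] = ys[0]-ys[1] = 7-8 = -1 → [-1, 8, 5, 1, 1]
ys[-3] = ys[0]-ys[-1] = (-1)-1 = -2 → [-1, 8, -2, 1, 1]
pop() removes 1 → [-1, 8, -2, 1]
append 1 → [-1, 8, -2, 1, 1]
append 0 → [-1, 8, -2, 1, 1, 0]
append 1 → [-1, 8, -2, 1, 1, 0, 1]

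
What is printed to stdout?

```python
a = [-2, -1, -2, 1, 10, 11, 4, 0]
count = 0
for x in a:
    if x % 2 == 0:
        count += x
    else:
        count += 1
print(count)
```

13

x=-2: even, count = 0+(-2) = -2
x=-1: not even, count = (-2)+1 = -1
x=-2: even, count = (-1)+(-2) = -3
x=1: not even, count = (-3)+1 = -2
x=10: even, count = (-2)+10 = 8
x=11: not even, count = 8+1 = 9
x=4: even, count = 9+4 = 13
x=0: even, count = 13+0 = 13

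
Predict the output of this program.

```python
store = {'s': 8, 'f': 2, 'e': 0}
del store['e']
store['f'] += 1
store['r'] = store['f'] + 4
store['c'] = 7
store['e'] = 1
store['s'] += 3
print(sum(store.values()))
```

29

del 'e' → {'s': 8, 'f': 2}
store['f'] = 2+1 = 3 → {'s': 8, 'f': 3}
store['r'] = store['f']+4 = 7 → {'s': 8, 'f': 3, 'r': 7}
store['c'] = 7 → {'s': 8, 'f': 3, 'r': 7, 'c': 7}
store['e'] = 1 → {'s': 8, 'f': 3, 'r': 7, 'c': 7, 'e': 1}
store['s'] = 8+3 = 11 → {'s': 11, 'f': 3, 'r': 7, 'c': 7, 'e': 1}
sum of values = 29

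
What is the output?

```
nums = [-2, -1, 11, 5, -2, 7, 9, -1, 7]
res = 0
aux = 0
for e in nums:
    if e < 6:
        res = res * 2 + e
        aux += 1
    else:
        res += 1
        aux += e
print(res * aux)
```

-468

e=-2: <6, res = 0*2+(-2) = -2; aux=1
e=-1: <6, res = (-2)*2+(-1) = -5; aux=2
e=11: not <6, res = (-5)+1 = -4; aux=13
e=5: <6, res = (-4)*2+5 = -3; aux=14
e=-2: <6, res = (-3)*2+(-2) = -8; aux=15
e=7: not <6, res = (-8)+1 = -7; aux=22
e=9: not <6, res = (-7)+1 = -6; aux=31
e=-1: <6, res = (-6)*2+(-1) = -13; aux=32
e=7: not <6, res = (-13)+1 = -12; aux=39
res*aux = (-12)*39 = -468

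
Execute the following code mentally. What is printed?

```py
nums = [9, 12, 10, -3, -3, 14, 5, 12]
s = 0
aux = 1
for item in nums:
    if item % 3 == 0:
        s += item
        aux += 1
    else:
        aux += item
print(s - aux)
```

item=9: %3==0, s = 0+9 = 9; aux=2
item=12: %3==0, s = 9+12 = 21; aux=3
item=10: not %3==0; aux=13
item=-3: %3==0, s = 21+(-3) = 18; aux=14
item=-3: %3==0, s = 18+(-3) = 15; aux=15
item=14: not %3==0; aux=29
item=5: not %3==0; aux=34
item=12: %3==0, s = 15+12 = 27; aux=35
s-aux = 27-35 = -8

-8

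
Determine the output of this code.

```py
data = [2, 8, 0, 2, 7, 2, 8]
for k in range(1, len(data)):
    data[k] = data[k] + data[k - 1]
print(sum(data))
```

k=1: data[1] = 8+2 = 10 → [2, 10, 0, 2, 7, 2, 8]
k=2: data[2] = 0+10 = 10 → [2, 10, 10, 2, 7, 2, 8]
k=3: data[3] = 2+10 = 12 → [2, 10, 10, 12, 7, 2, 8]
k=4: data[4] = 7+12 = 19 → [2, 10, 10, 12, 19, 2, 8]
k=5: data[5] = 2+19 = 21 → [2, 10, 10, 12, 19, 21, 8]
k=6: data[6] = 8+21 = 29 → [2, 10, 10, 12, 19, 21, 29]
sum = 103

103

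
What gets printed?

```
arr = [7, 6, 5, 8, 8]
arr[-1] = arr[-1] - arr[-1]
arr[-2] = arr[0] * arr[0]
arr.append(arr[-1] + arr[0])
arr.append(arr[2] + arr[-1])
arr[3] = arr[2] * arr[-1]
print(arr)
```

[7, 6, 5, 60, 0, 7, 12]

arr[-1] = arr[-1]-arr[-1] = 8-8 = 0 → [7, 6, 5, 8, 0]
arr[-2] = arr[0]*arr[0] = 7*7 = 49 → [7, 6, 5, 49, 0]
append arr[-1]+arr[0] = 0+7 = 7 → [7, 6, 5, 49, 0, 7]
append arr[2]+arr[-1] = 5+7 = 12 → [7, 6, 5, 49, 0, 7, 12]
arr[3] = arr[2]*arr[-1] = 5*12 = 60 → [7, 6, 5, 60, 0, 7, 12]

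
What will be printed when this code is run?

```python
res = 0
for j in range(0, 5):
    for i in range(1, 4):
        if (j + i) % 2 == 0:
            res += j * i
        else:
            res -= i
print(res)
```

j=0,i=1: odd sum, res = 0-1 = -1
j=0,i=2: even sum, res = (-1)+0 = -1
j=0,i=3: odd sum, res = (-1)-3 = -4
j=1,i=1: even sum, res = (-4)+1 = -3
j=1,i=2: odd sum, res = (-3)-2 = -5
j=1,i=3: even sum, res = (-5)+3 = -2
j=2,i=1: odd sum, res = (-2)-1 = -3
j=2,i=2: even sum, res = (-3)+4 = 1
j=2,i=3: odd sum, res = 1-3 = -2
j=3,i=1: even sum, res = (-2)+3 = 1
j=3,i=2: odd sum, res = 1-2 = -1
j=3,i=3: even sum, res = (-1)+9 = 8
j=4,i=1: odd sum, res = 8-1 = 7
j=4,i=2: even sum, res = 7+8 = 15
j=4,i=3: odd sum, res = 15-3 = 12

12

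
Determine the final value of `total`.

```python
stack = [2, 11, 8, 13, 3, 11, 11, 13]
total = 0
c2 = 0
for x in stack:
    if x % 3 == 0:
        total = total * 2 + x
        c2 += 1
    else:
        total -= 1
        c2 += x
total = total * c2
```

x=2: not %3==0, total = 0-1 = -1; c2=2
x=11: not %3==0, total = (-1)-1 = -2; c2=13
x=8: not %3==0, total = (-2)-1 = -3; c2=21
x=13: not %3==0, total = (-3)-1 = -4; c2=34
x=3: %3==0, total = (-4)*2+3 = -5; c2=35
x=11: not %3==0, total = (-5)-1 = -6; c2=46
x=11: not %3==0, total = (-6)-1 = -7; c2=57
x=13: not %3==0, total = (-7)-1 = -8; c2=70
total*c2 = (-8)*70 = -560

-560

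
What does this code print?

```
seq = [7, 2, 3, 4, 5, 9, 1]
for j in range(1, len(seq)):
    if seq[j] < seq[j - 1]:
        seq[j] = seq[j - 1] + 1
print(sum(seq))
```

70

j=1: 2<7, seq[1] = 7+1 = 8 → [7, 8, 3, 4, 5, 9, 1]
j=2: 3<8, seq[2] = 8+1 = 9 → [7, 8, 9, 4, 5, 9, 1]
j=3: 4<9, seq[3] = 9+1 = 10 → [7, 8, 9, 10, 5, 9, 1]
j=4: 5<10, seq[4] = 10+1 = 11 → [7, 8, 9, 10, 11, 9, 1]
j=5: 9<11, seq[5] = 11+1 = 12 → [7, 8, 9, 10, 11, 12, 1]
j=6: 1<12, seq[6] = 12+1 = 13 → [7, 8, 9, 10, 11, 12, 13]
sum = 70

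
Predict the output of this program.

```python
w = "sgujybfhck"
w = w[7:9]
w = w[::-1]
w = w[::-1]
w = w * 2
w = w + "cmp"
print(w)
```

hchccmp

slice [7:9] → 'hc'
reverse → 'ch'
reverse → 'hc'
repeat ×2 → 'hchc'
+ 'cmp' → 'hchccmp'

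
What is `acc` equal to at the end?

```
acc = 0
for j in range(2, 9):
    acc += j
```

35

j=2: acc = 0+2 = 2
j=3: acc = 2+3 = 5
j=4: acc = 5+4 = 9
j=5: acc = 9+5 = 14
j=6: acc = 14+6 = 20
j=7: acc = 20+7 = 27
j=8: acc = 27+8 = 35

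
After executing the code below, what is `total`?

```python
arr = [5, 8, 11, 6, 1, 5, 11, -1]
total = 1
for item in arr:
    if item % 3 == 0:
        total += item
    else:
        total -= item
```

item=5: not %3==0, total = 1-5 = -4
item=8: not %3==0, total = (-4)-8 = -12
item=11: not %3==0, total = (-12)-11 = -23
item=6: %3==0, total = (-23)+6 = -17
item=1: not %3==0, total = (-17)-1 = -18
item=5: not %3==0, total = (-18)-5 = -23
item=11: not %3==0, total = (-23)-11 = -34
item=-1: not %3==0, total = (-34)-(-1) = -33

-33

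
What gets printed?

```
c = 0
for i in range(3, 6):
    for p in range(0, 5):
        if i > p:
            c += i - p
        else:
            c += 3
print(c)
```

i=3,p=0: 3>0, c = 0+3 = 3
i=3,p=1: 3>1, c = 3+2 = 5
i=3,p=2: 3>2, c = 5+1 = 6
i=3,p=3: not 3>3, c = 6+3 = 9
i=3,p=4: not 3>4, c = 9+3 = 12
i=4,p=0: 4>0, c = 12+4 = 16
i=4,p=1: 4>1, c = 16+3 = 19
i=4,p=2: 4>2, c = 19+2 = 21
i=4,p=3: 4>3, c = 21+1 = 22
i=4,p=4: not 4>4, c = 22+3 = 25
i=5,p=0: 5>0, c = 25+5 = 30
i=5,p=1: 5>1, c = 30+4 = 34
i=5,p=2: 5>2, c = 34+3 = 37
i=5,p=3: 5>3, c = 37+2 = 39
i=5,p=4: 5>4, c = 39+1 = 40

40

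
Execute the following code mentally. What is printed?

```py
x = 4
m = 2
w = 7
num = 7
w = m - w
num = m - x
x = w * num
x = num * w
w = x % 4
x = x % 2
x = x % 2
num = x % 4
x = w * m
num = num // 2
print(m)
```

w = 2-7 = -5
num = 2-4 = -2
x = (-5)*(-2) = 10
x = (-2)*(-5) = 10
w = 10%4 = 2
x = 10%2 = 0
x = 0%2 = 0
num = 0%4 = 0
x = 2*2 = 4
num = 0//2 = 0

2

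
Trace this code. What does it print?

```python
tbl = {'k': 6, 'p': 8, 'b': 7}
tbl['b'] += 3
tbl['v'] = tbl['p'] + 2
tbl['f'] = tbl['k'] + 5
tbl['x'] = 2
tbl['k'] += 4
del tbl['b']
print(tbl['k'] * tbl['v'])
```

tbl['b'] = 7+3 = 10 → {'k': 6, 'p': 8, 'b': 10}
tbl['v'] = tbl['p']+2 = 10 → {'k': 6, 'p': 8, 'b': 10, 'v': 10}
tbl['f'] = tbl['k']+5 = 11 → {'k': 6, 'p': 8, 'b': 10, 'v': 10, 'f': 11}
tbl['x'] = 2 → {'k': 6, 'p': 8, 'b': 10, 'v': 10, 'f': 11, 'x': 2}
tbl['k'] = 6+4 = 10 → {'k': 10, 'p': 8, 'b': 10, 'v': 10, 'f': 11, 'x': 2}
del 'b' → {'k': 10, 'p': 8, 'v': 10, 'f': 11, 'x': 2}
tbl['k']*tbl['v'] = 10*10 = 100

100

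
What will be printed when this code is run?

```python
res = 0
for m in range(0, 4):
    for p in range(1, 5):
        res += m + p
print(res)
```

m=0,p=1: res = 0+1 = 1
m=0,p=2: res = 1+2 = 3
m=0,p=3: res = 3+3 = 6
m=0,p=4: res = 6+4 = 10
m=1,p=1: res = 10+2 = 12
m=1,p=2: res = 12+3 = 15
m=1,p=3: res = 15+4 = 19
m=1,p=4: res = 19+5 = 24
m=2,p=1: res = 24+3 = 27
m=2,p=2: res = 27+4 = 31
m=2,p=3: res = 31+5 = 36
m=2,p=4: res = 36+6 = 42
m=3,p=1: res = 42+4 = 46
m=3,p=2: res = 46+5 = 51
m=3,p=3: res = 51+6 = 57
m=3,p=4: res = 57+7 = 64

64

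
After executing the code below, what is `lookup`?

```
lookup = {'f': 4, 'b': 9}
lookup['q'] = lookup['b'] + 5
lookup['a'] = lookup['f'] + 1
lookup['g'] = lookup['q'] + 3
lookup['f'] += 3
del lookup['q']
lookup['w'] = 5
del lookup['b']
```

{'f': 7, 'a': 5, 'g': 17, 'w': 5}

lookup['q'] = lookup['b']+5 = 14 → {'f': 4, 'b': 9, 'q': 14}
lookup['a'] = lookup['f']+1 = 5 → {'f': 4, 'b': 9, 'q': 14, 'a': 5}
lookup['g'] = lookup['q']+3 = 17 → {'f': 4, 'b': 9, 'q': 14, 'a': 5, 'g': 17}
lookup['f'] = 4+3 = 7 → {'f': 7, 'b': 9, 'q': 14, 'a': 5, 'g': 17}
del 'q' → {'f': 7, 'b': 9, 'a': 5, 'g': 17}
lookup['w'] = 5 → {'f': 7, 'b': 9, 'a': 5, 'g': 17, 'w': 5}
del 'b' → {'f': 7, 'a': 5, 'g': 17, 'w': 5}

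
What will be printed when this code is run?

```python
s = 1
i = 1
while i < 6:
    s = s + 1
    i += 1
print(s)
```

i=1: s = 1+1 = 2
i=2: s = 2+1 = 3
i=3: s = 3+1 = 4
i=4: s = 4+1 = 5
i=5: s = 5+1 = 6

6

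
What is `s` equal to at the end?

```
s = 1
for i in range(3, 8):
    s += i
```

26

i=3: s = 1+3 = 4
i=4: s = 4+4 = 8
i=5: s = 8+5 = 13
i=6: s = 13+6 = 19
i=7: s = 19+7 = 26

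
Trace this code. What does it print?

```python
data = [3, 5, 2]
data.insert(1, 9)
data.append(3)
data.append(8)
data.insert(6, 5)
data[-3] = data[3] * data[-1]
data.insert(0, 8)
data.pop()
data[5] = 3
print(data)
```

insert 9 at 1 → [3, 9, 5, 2]
append 3 → [3, 9, 5, 2, 3]
append 8 → [3, 9, 5, 2, 3, 8]
insert 5 at 6 → [3, 9, 5, 2, 3, 8, 5]
data[-3] = data[3]*data[-1] = 2*5 = 10 → [3, 9, 5, 2, 10, 8, 5]
insert 8 at 0 → [8, 3, 9, 5, 2, 10, 8, 5]
pop() removes 5 → [8, 3, 9, 5, 2, 10, 8]
data[5] = 3 → [8, 3, 9, 5, 2, 3, 8]

[8, 3, 9, 5, 2, 3, 8]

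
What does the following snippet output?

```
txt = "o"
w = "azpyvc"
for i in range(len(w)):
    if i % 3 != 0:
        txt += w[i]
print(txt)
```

i=0: skip
i=1: add 'z' → 'oz'
i=2: add 'p' → 'ozp'
i=3: skip
i=4: add 'v' → 'ozpv'
i=5: add 'c' → 'ozpvc'

ozpvc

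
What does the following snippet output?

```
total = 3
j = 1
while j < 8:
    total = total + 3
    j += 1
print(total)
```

24

j=1: total = 3+3 = 6
j=2: total = 6+3 = 9
j=3: total = 9+3 = 12
j=4: total = 12+3 = 15
j=5: total = 15+3 = 18
j=6: total = 18+3 = 21
j=7: total = 21+3 = 24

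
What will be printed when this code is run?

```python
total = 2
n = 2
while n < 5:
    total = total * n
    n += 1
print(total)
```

n=2: total = 2*2 = 4
n=3: total = 4*3 = 12
n=4: total = 12*4 = 48

48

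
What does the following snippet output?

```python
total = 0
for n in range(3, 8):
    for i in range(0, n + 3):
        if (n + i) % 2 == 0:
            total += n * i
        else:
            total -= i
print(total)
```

387

n=3,i=0: odd sum, total = 0-0 = 0
n=3,i=1: even sum, total = 0+3 = 3
n=3,i=2: odd sum, total = 3-2 = 1
n=3,i=3: even sum, total = 1+9 = 10
n=3,i=4: odd sum, total = 10-4 = 6
n=3,i=5: even sum, total = 6+15 = 21
n=4,i=0: even sum, total = 21+0 = 21
n=4,i=1: odd sum, total = 21-1 = 20
n=4,i=2: even sum, total = 20+8 = 28
n=4,i=3: odd sum, total = 28-3 = 25
n=4,i=4: even sum, total = 25+16 = 41
n=4,i=5: odd sum, total = 41-5 = 36
n=4,i=6: even sum, total = 36+24 = 60
n=5,i=0: odd sum, total = 60-0 = 60
n=5,i=1: even sum, total = 60+5 = 65
n=5,i=2: odd sum, total = 65-2 = 63
n=5,i=3: even sum, total = 63+15 = 78
n=5,i=4: odd sum, total = 78-4 = 74
n=5,i=5: even sum, total = 74+25 = 99
n=5,i=6: odd sum, total = 99-6 = 93
n=5,i=7: even sum, total = 93+35 = 128
n=6,i=0: even sum, total = 128+0 = 128
n=6,i=1: odd sum, total = 128-1 = 127
n=6,i=2: even sum, total = 127+12 = 139
n=6,i=3: odd sum, total = 139-3 = 136
n=6,i=4: even sum, total = 136+24 = 160
n=6,i=5: odd sum, total = 160-5 = 155
n=6,i=6: even sum, total = 155+36 = 191
n=6,i=7: odd sum, total = 191-7 = 184
n=6,i=8: even sum, total = 184+48 = 232
n=7,i=0: odd sum, total = 232-0 = 232
n=7,i=1: even sum, total = 232+7 = 239
n=7,i=2: odd sum, total = 239-2 = 237
n=7,i=3: even sum, total = 237+21 = 258
n=7,i=4: odd sum, total = 258-4 = 254
n=7,i=5: even sum, total = 254+35 = 289
n=7,i=6: odd sum, total = 289-6 = 283
n=7,i=7: even sum, total = 283+49 = 332
n=7,i=8: odd sum, total = 332-8 = 324
n=7,i=9: even sum, total = 324+63 = 387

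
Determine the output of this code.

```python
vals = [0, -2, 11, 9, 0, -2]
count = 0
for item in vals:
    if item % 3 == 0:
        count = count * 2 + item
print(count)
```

item=0: %3==0, count = 0*2+0 = 0
item=-2: not %3==0
item=11: not %3==0
item=9: %3==0, count = 0*2+9 = 9
item=0: %3==0, count = 9*2+0 = 18
item=-2: not %3==0

18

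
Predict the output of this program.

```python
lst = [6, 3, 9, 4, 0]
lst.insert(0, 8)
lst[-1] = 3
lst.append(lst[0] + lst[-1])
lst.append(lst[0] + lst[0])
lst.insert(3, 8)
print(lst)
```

[8, 6, 3, 8, 9, 4, 3, 11, 16]

insert 8 at 0 → [8, 6, 3, 9, 4, 0]
lst[-1] = 3 → [8, 6, 3, 9, 4, 3]
append lst[0]+lst[-1] = 8+3 = 11 → [8, 6, 3, 9, 4, 3, 11]
append lst[0]+lst[0] = 8+8 = 16 → [8, 6, 3, 9, 4, 3, 11, 16]
insert 8 at 3 → [8, 6, 3, 8, 9, 4, 3, 11, 16]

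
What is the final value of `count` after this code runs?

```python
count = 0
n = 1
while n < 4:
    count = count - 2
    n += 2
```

n=1: count = 0-2 = -2
n=3: count = (-2)-2 = -4

-4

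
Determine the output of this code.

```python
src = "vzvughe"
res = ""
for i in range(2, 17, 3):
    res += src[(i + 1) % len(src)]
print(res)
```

uevhz

i=2: add src[3]='u' → 'u'
i=5: add src[6]='e' → 'ue'
i=8: add src[2]='v' → 'uev'
i=11: add src[5]='h' → 'uevh'
i=14: add src[1]='z' → 'uevhz'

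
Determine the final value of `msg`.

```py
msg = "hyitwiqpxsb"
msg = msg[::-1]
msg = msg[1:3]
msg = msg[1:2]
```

reverse → 'bsxpqiwtiyh'
slice [1:3] → 'sx'
slice [1:2] → 'x'

'x'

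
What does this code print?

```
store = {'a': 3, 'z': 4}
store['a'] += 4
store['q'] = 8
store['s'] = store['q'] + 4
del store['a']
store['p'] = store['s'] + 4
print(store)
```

store['a'] = 3+4 = 7 → {'a': 7, 'z': 4}
store['q'] = 8 → {'a': 7, 'z': 4, 'q': 8}
store['s'] = store['q']+4 = 12 → {'a': 7, 'z': 4, 'q': 8, 's': 12}
del 'a' → {'z': 4, 'q': 8, 's': 12}
store['p'] = store['s']+4 = 16 → {'z': 4, 'q': 8, 's': 12, 'p': 16}

{'z': 4, 'q': 8, 's': 12, 'p': 16}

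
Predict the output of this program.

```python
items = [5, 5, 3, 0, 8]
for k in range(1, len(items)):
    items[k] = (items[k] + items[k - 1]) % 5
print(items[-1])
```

1

k=1: items[1] = (5+5)%5 = 0 → [5, 0, 3, 0, 8]
k=2: items[2] = (3+0)%5 = 3 → [5, 0, 3, 0, 8]
k=3: items[3] = (0+3)%5 = 3 → [5, 0, 3, 3, 8]
k=4: items[4] = (8+3)%5 = 1 → [5, 0, 3, 3, 1]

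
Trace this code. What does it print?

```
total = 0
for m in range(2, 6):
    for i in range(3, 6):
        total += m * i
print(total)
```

m=2,i=3: total = 0+6 = 6
m=2,i=4: total = 6+8 = 14
m=2,i=5: total = 14+10 = 24
m=3,i=3: total = 24+9 = 33
m=3,i=4: total = 33+12 = 45
m=3,i=5: total = 45+15 = 60
m=4,i=3: total = 60+12 = 72
m=4,i=4: total = 72+16 = 88
m=4,i=5: total = 88+20 = 108
m=5,i=3: total = 108+15 = 123
m=5,i=4: total = 123+20 = 143
m=5,i=5: total = 143+25 = 168

168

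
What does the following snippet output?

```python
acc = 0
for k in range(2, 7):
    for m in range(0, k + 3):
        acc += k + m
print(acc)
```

260

k=2,m=0: acc = 0+2 = 2
k=2,m=1: acc = 2+3 = 5
k=2,m=2: acc = 5+4 = 9
k=2,m=3: acc = 9+5 = 14
k=2,m=4: acc = 14+6 = 20
k=3,m=0: acc = 20+3 = 23
k=3,m=1: acc = 23+4 = 27
k=3,m=2: acc = 27+5 = 32
k=3,m=3: acc = 32+6 = 38
k=3,m=4: acc = 38+7 = 45
k=3,m=5: acc = 45+8 = 53
k=4,m=0: acc = 53+4 = 57
k=4,m=1: acc = 57+5 = 62
k=4,m=2: acc = 62+6 = 68
k=4,m=3: acc = 68+7 = 75
k=4,m=4: acc = 75+8 = 83
k=4,m=5: acc = 83+9 = 92
k=4,m=6: acc = 92+10 = 102
k=5,m=0: acc = 102+5 = 107
k=5,m=1: acc = 107+6 = 113
k=5,m=2: acc = 113+7 = 120
k=5,m=3: acc = 120+8 = 128
k=5,m=4: acc = 128+9 = 137
k=5,m=5: acc = 137+10 = 147
k=5,m=6: acc = 147+11 = 158
k=5,m=7: acc = 158+12 = 170
k=6,m=0: acc = 170+6 = 176
k=6,m=1: acc = 176+7 = 183
k=6,m=2: acc = 183+8 = 191
k=6,m=3: acc = 191+9 = 200
k=6,m=4: acc = 200+10 = 210
k=6,m=5: acc = 210+11 = 221
k=6,m=6: acc = 221+12 = 233
k=6,m=7: acc = 233+13 = 246
k=6,m=8: acc = 246+14 = 260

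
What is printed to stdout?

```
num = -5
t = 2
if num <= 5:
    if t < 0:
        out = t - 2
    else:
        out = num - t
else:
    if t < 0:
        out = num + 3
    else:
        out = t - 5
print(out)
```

-7

num=-5, t=2
num <= 5 is True; t < 0 is False
→ out = num - t = -7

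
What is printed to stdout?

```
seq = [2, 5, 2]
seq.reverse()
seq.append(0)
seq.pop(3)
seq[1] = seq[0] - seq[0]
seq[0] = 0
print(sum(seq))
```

2

reverse → [2, 5, 2]
append 0 → [2, 5, 2, 0]
pop(3) removes 0 → [2, 5, 2]
seq[1] = seq[0]-seq[0] = 2-2 = 0 → [2, 0, 2]
seq[0] = 0 → [0, 0, 2]
sum = 2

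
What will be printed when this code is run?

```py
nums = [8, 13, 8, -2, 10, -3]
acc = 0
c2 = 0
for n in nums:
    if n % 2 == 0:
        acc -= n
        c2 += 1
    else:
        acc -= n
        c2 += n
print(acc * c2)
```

n=8: even, acc = 0-8 = -8; c2=1
n=13: not even, acc = (-8)-13 = -21; c2=14
n=8: even, acc = (-21)-8 = -29; c2=15
n=-2: even, acc = (-29)-(-2) = -27; c2=16
n=10: even, acc = (-27)-10 = -37; c2=17
n=-3: not even, acc = (-37)-(-3) = -34; c2=14
acc*c2 = (-34)*14 = -476

-476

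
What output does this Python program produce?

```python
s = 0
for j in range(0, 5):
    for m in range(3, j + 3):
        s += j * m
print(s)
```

125

j=1,m=3: s = 0+3 = 3
j=2,m=3: s = 3+6 = 9
j=2,m=4: s = 9+8 = 17
j=3,m=3: s = 17+9 = 26
j=3,m=4: s = 26+12 = 38
j=3,m=5: s = 38+15 = 53
j=4,m=3: s = 53+12 = 65
j=4,m=4: s = 65+16 = 81
j=4,m=5: s = 81+20 = 101
j=4,m=6: s = 101+24 = 125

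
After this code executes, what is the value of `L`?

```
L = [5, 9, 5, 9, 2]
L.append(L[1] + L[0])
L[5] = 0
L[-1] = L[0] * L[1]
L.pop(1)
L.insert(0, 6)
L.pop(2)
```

[6, 5, 9, 2, 45]

append L[1]+L[0] = 9+5 = 14 → [5, 9, 5, 9, 2, 14]
L[5] = 0 → [5, 9, 5, 9, 2, 0]
L[-1] = L[0]*L[1] = 5*9 = 45 → [5, 9, 5, 9, 2, 45]
pop(1) removes 9 → [5, 5, 9, 2, 45]
insert 6 at 0 → [6, 5, 5, 9, 2, 45]
pop(2) removes 5 → [6, 5, 9, 2, 45]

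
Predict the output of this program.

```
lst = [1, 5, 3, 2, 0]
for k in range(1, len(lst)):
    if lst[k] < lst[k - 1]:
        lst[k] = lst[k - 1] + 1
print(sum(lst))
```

k=1: 5>=1, unchanged → [1, 5, 3, 2, 0]
k=2: 3<5, lst[2] = 5+1 = 6 → [1, 5, 6, 2, 0]
k=3: 2<6, lst[3] = 6+1 = 7 → [1, 5, 6, 7, 0]
k=4: 0<7, lst[4] = 7+1 = 8 → [1, 5, 6, 7, 8]
sum = 27

27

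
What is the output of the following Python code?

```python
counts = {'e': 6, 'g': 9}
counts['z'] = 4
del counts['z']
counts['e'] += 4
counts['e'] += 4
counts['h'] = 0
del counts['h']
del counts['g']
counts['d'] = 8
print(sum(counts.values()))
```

22

counts['z'] = 4 → {'e': 6, 'g': 9, 'z': 4}
del 'z' → {'e': 6, 'g': 9}
counts['e'] = 6+4 = 10 → {'e': 10, 'g': 9}
counts['e'] = 10+4 = 14 → {'e': 14, 'g': 9}
counts['h'] = 0 → {'e': 14, 'g': 9, 'h': 0}
del 'h' → {'e': 14, 'g': 9}
del 'g' → {'e': 14}
counts['d'] = 8 → {'e': 14, 'd': 8}
sum of values = 22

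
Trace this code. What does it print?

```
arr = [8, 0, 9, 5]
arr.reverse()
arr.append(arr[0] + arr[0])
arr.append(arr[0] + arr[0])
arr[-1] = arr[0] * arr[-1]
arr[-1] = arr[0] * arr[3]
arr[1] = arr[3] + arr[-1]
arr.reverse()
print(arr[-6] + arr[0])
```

reverse → [5, 9, 0, 8]
append arr[0]+arr[0] = 5+5 = 10 → [5, 9, 0, 8, 10]
append arr[0]+arr[0] = 5+5 = 10 → [5, 9, 0, 8, 10, 10]
arr[-1] = arr[0]*arr[-1] = 5*10 = 50 → [5, 9, 0, 8, 10, 50]
arr[-1] = arr[0]*arr[3] = 5*8 = 40 → [5, 9, 0, 8, 10, 40]
arr[1] = arr[3]+arr[-1] = 8+40 = 48 → [5, 48, 0, 8, 10, 40]
reverse → [40, 10, 8, 0, 48, 5]
arr[-6]+arr[0] = 40+40 = 80

80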